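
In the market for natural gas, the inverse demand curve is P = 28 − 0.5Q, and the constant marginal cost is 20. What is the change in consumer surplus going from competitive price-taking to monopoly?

Consumer surplus falls by 48

Competitive firms price at marginal cost: P = 20, giving Q = 16.
CS = ½·(28 − 20)·16 = 64.
The monopolist equates marginal revenue to marginal cost: 28 − Q = 20, so Q = 8. From demand, P = 24.
CS = ½·(28 − 24)·8 = 16.
Change in consumer surplus: 16 − 64 = −48.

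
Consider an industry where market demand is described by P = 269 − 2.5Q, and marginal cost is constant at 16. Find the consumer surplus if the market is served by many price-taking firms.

CS = 12801.8

Competitive firms price at marginal cost: P = 16, giving Q = 101.2.
CS = ½·(269 − 16)·101.2 = 12801.8.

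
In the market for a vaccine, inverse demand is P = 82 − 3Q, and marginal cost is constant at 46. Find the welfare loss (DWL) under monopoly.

DWL = 54

Perfect competition: P = MC = 46, so 82 − 3Q = 46 and Q = 12.
A monopolist chooses Q where MR = MC. MR = 82 − 6Q; setting this equal to 46 gives Q = 6 and P = 64.
DWL is the triangle between Q = 6 and Q = 12: ½·(12 − 6)·(64 − 46) = 54.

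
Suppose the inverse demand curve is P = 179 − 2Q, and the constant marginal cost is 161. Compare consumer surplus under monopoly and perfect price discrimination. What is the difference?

Consumer surplus falls by 20.25

The monopolist equates marginal revenue to marginal cost: 179 − 4Q = 161, so Q = 4.5. From demand, P = 170.
CS = ½·(179 − 170)·4.5 = 20.25.
With perfect price discrimination, output is the efficient level Q = 9 (where demand meets MC), but every buyer pays their willingness to pay: CS = 0 and PS = total surplus.
CS = 0.
Change in consumer surplus: 0 − 20.25 = −20.25.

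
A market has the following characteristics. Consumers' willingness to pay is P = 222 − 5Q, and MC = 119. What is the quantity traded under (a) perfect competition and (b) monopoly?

Competition: Q = 20.6; Monopoly: Q = 10.3

Competitive firms price at marginal cost: P = 119, giving Q = 20.6.
Monopoly sets MR = MC: 222 − 10Q = 119 ⇒ Q = 10.3, P = 222 − 5·10.3 = 170.5.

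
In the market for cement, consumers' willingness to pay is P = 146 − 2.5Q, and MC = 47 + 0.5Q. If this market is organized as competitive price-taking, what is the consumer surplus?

Under competition P = MC: 146 − 2.5Q = 47 + 0.5Q ⇒ Q = 33, P = 63.5.
CS = ½·(146 − 63.5)·33 = 1361.25.

CS = 1361.25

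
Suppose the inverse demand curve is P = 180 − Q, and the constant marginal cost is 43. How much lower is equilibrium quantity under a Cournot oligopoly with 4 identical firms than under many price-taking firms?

Q falls by 27.4

Perfect competition: P = MC = 43, so 180 − Q = 43 and Q = 137.
Cournot with 4 identical firms: the symmetric best-response condition is 180 − 5q = 43. Each firm produces q = 27.4, total output Q = 109.6, price P = 70.4.
Change in equilibrium quantity: 109.6 − 137 = −27.4.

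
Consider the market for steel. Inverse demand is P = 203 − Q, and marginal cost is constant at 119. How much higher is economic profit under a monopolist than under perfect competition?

Competitive firms price at marginal cost: P = 119, giving Q = 84.
Profit = (119 − 119)·84 = 0.
The monopolist equates marginal revenue to marginal cost: 203 − 2Q = 119, so Q = 42. From demand, P = 161.
Profit = (161 − 119)·42 = 1764.
Change in economic profit: 1764 − 0 = 1764.

Economic profit rises by 1764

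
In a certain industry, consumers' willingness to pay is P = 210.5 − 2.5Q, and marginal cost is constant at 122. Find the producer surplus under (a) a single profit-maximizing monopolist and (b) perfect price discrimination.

A monopolist chooses Q where MR = MC. MR = 210.5 − 5Q; setting this equal to 122 gives Q = 17.7 and P = 166.25.
PS = (166.25 − 122)·17.7 = 783.225.
Under first-degree price discrimination the firm charges each unit its demand price and produces up to where P = MC, i.e. Q = 35.4. Consumer surplus is zero; producer surplus equals total surplus.
PS = ½·(210.5 − 122)·35.4 = 1566.45.

Monopoly: PS = 783.225; Perfect PD: PS = 1566.45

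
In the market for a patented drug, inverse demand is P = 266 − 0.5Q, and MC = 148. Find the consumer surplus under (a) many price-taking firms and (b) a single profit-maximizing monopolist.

Perfect competition: P = MC = 148, so 266 − 0.5Q = 148 and Q = 236.
CS = ½·(266 − 148)·236 = 13924.
The monopolist equates marginal revenue to marginal cost: 266 − Q = 148, so Q = 118. From demand, P = 207.
CS = ½·(266 − 207)·118 = 3481.

Competition: CS = 13924; Monopoly: CS = 3481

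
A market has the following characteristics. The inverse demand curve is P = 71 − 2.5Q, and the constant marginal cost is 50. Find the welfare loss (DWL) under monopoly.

Under competition P = MC = 50, so Q = (71 − 50)/2.5 = 8.4.
Monopoly sets MR = MC: 71 − 5Q = 50 ⇒ Q = 4.2, P = 71 − 2.5·4.2 = 60.5.
DWL is the triangle between Q = 4.2 and Q = 8.4: ½·(8.4 − 4.2)·(60.5 − 50) = 22.05.

DWL = 22.05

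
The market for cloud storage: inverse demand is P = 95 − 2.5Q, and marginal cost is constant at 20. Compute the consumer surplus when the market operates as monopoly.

CS = 281.25

Monopoly sets MR = MC: 95 − 5Q = 20 ⇒ Q = 15, P = 95 − 2.5·15 = 57.5.
CS = ½·(95 − 57.5)·15 = 281.25.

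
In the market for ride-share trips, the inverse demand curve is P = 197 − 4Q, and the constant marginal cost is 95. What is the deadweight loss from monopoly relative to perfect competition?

Competitive firms price at marginal cost: P = 95, giving Q = 25.5.
Monopoly sets MR = MC: 197 − 8Q = 95 ⇒ Q = 12.75, P = 197 − 4·12.75 = 146.
DWL is the triangle between Q = 12.75 and Q = 25.5: ½·(25.5 − 12.75)·(146 − 95) = 325.125.

DWL = 325.125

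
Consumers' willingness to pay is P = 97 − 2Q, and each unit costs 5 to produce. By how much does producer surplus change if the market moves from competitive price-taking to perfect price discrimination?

Perfect competition: P = MC = 5, so 97 − 2Q = 5 and Q = 46.
PS = (5 − 5)·46 = 0.
With perfect price discrimination, output is the efficient level Q = 46 (where demand meets MC), but every buyer pays their willingness to pay: CS = 0 and PS = total surplus.
PS = ½·(97 − 5)·46 = 2116.
Change in producer surplus: 2116 − 0 = 2116.

Producer surplus rises by 2116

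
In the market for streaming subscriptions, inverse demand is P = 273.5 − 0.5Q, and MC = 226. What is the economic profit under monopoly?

Profit = 1128.125

A monopolist chooses Q where MR = MC. MR = 273.5 − Q; setting this equal to 226 gives Q = 47.5 and P = 249.75.
Profit = (249.75 − 226)·47.5 = 1128.125.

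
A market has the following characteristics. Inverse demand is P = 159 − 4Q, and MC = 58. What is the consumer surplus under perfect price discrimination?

With perfect price discrimination, output is the efficient level Q = 25.25 (where demand meets MC), but every buyer pays their willingness to pay: CS = 0 and PS = total surplus.
CS = 0.

CS = 0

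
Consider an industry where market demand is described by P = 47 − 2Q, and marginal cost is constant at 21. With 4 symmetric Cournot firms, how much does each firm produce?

q_i = 2.6

In a 4-firm Cournot equilibrium, symmetry and the first-order condition give q = (47 − 21)/(10) = 2.6. So Q = 10.4 and P = 26.2.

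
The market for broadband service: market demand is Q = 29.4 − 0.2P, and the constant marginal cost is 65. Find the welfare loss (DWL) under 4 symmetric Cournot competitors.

Inverting demand: P = 147 − 5Q.
Under competition P = MC = 65, so Q = (147 − 65)/5 = 16.4.
In a 4-firm Cournot equilibrium, symmetry and the first-order condition give q = (147 − 65)/(25) = 3.28. So Q = 13.12 and P = 81.4.
DWL is the triangle between Q = 13.12 and Q = 16.4: ½·(16.4 − 13.12)·(81.4 − 65) = 26.896.

DWL = 26.896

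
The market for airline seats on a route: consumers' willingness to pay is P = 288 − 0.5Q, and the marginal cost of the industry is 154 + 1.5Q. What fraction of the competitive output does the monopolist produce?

Q_m/Q_c = 0.8

The monopolist equates marginal revenue to marginal cost: 288 − Q = 154 + 1.5Q, so Q = 53.6. From demand, P = 261.2.
Competitive equilibrium sets price equal to marginal cost: 288 − 0.5Q = 154 + 1.5Q, so Q = 67 and P = 254.5.
Ratio Q_m/Q_c = 53.6/67 = 0.8.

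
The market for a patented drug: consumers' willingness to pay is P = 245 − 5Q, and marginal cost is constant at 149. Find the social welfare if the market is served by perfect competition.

Competitive firms price at marginal cost: P = 149, giving Q = 19.2.
CS = ½·(245 − 149)·19.2 = 921.6; PS = (149 − 149)·19.2 = 0; TS = 921.6.

TS = 921.6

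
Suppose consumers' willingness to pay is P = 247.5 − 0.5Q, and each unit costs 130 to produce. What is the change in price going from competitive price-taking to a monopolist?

Competitive firms price at marginal cost: P = 130, giving Q = 235.
Monopoly sets MR = MC: 247.5 − Q = 130 ⇒ Q = 117.5, P = 247.5 − 0.5·117.5 = 188.75.
Change in price: 188.75 − 130 = 58.75.

P rises by 58.75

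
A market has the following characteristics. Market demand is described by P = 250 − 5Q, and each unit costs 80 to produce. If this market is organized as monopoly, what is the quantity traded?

A monopolist chooses Q where MR = MC. MR = 250 − 10Q; setting this equal to 80 gives Q = 17 and P = 165.

Q = 17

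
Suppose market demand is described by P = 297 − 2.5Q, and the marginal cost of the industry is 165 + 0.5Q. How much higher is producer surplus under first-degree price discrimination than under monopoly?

The monopolist equates marginal revenue to marginal cost: 297 − 5Q = 165 + 0.5Q, so Q = 24. From demand, P = 237.
PS = P·Q − VC(Q) = 237·24 − (165·24 + ½·0.5·24²) = 1584.
With perfect price discrimination, output is the efficient level Q = 44 (where demand meets MC), but every buyer pays their willingness to pay: CS = 0 and PS = total surplus.
PS = ½·(297 − 165)·44 = 2904.
Change in producer surplus: 2904 − 1584 = 1320.

PS rises by 1320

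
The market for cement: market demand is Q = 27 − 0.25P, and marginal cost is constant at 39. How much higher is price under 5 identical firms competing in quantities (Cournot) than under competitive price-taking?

Inverting demand: P = 108 − 4Q.
Competitive firms price at marginal cost: P = 39, giving Q = 17.25.
With 5 symmetric Cournot firms, each firm's FOC gives 108 − 24q = 39, so q = 2.875, Q = 5·2.875 = 14.375, and P = 50.5.
Change in price: 50.5 − 39 = 11.5.

Price rises by 11.5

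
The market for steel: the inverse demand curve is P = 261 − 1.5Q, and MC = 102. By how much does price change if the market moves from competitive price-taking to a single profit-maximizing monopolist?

Perfect competition: P = MC = 102, so 261 − 1.5Q = 102 and Q = 106.
A monopolist chooses Q where MR = MC. MR = 261 − 3Q; setting this equal to 102 gives Q = 53 and P = 181.5.
Change in price: 181.5 − 102 = 79.5.

Price rises by 79.5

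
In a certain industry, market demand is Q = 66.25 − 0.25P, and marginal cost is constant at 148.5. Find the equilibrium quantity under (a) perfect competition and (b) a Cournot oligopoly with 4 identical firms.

Inverting demand: P = 265 − 4Q.
Under competition P = MC = 148.5, so Q = (265 − 148.5)/4 = 29.125.
Cournot with 4 identical firms: the symmetric best-response condition is 265 − 20q = 148.5. Each firm produces q = 5.825, total output Q = 23.3, price P = 171.8.

Competition: Q = 29.125; Cournot: Q = 23.3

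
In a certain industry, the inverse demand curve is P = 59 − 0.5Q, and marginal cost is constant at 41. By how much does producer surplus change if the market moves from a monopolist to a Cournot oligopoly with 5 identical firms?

The monopolist equates marginal revenue to marginal cost: 59 − Q = 41, so Q = 18. From demand, P = 50.
PS = (50 − 41)·18 = 162.
In a 5-firm Cournot equilibrium, symmetry and the first-order condition give q = (59 − 41)/(3) = 6. So Q = 30 and P = 44.
PS = (44 − 41)·30 = 90.
Change in producer surplus: 90 − 162 = −72.

PS falls by 72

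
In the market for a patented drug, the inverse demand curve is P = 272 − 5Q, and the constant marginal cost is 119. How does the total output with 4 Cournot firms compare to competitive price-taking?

With 4 symmetric Cournot firms, each firm's FOC gives 272 − 25q = 119, so q = 6.12, Q = 4·6.12 = 24.48, and P = 149.6.
Competitive firms price at marginal cost: P = 119, giving Q = 30.6.

Cournot: Q = 24.48; Competition: Q = 30.6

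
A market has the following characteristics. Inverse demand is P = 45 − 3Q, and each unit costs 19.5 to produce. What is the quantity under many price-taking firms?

Under competition P = MC = 19.5, so Q = (45 − 19.5)/3 = 8.5.

Q = 8.5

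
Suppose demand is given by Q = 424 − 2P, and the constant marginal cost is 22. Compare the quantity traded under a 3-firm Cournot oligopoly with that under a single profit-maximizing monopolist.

Cournot: Q = 285; Monopoly: Q = 190

Inverting demand: P = 212 − 0.5Q.
Cournot with 3 identical firms: the symmetric best-response condition is 212 − 2q = 22. Each firm produces q = 95, total output Q = 285, price P = 69.5.
The monopolist equates marginal revenue to marginal cost: 212 − Q = 22, so Q = 190. From demand, P = 117.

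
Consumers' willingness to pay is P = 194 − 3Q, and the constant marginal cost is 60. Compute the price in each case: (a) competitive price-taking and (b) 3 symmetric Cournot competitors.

Competition: P = 60; Cournot: P = 93.5

Perfect competition: P = MC = 60, so 194 − 3Q = 60 and Q = 134/3.
Cournot with 3 identical firms: the symmetric best-response condition is 194 − 12q = 60. Each firm produces q = 67/6, total output Q = 33.5, price P = 93.5.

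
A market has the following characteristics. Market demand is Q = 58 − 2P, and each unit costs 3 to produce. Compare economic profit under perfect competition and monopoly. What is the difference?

π rises by 338

Inverting demand: P = 29 − 0.5Q.
Competitive firms price at marginal cost: P = 3, giving Q = 52.
Profit = (3 − 3)·52 = 0.
The monopolist equates marginal revenue to marginal cost: 29 − Q = 3, so Q = 26. From demand, P = 16.
Profit = (16 − 3)·26 = 338.
Change in economic profit: 338 − 0 = 338.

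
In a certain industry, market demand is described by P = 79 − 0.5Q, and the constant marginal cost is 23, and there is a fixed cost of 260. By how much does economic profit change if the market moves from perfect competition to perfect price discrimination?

Competitive firms price at marginal cost: P = 23, giving Q = 112.
Profit = (23 − 23)·112 − 260 = −260.
Under first-degree price discrimination the firm charges each unit its demand price and produces up to where P = MC, i.e. Q = 112. Consumer surplus is zero; producer surplus equals total surplus.
PS equals the full surplus area, 3136. Profit = 3136 − 260 = 2876.
Change in economic profit: 2876 − −260 = 3136.

Economic profit rises by 3136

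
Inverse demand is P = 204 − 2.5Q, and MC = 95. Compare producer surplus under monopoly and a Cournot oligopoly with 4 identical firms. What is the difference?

The monopolist equates marginal revenue to marginal cost: 204 − 5Q = 95, so Q = 21.8. From demand, P = 149.5.
PS = (149.5 − 95)·21.8 = 1188.1.
In a 4-firm Cournot equilibrium, symmetry and the first-order condition give q = (204 − 95)/(12.5) = 8.72. So Q = 34.88 and P = 116.8.
PS = (116.8 − 95)·34.88 = 760.384.
Change in producer surplus: 760.384 − 1188.1 = −427.716.

Producer surplus falls by 427.716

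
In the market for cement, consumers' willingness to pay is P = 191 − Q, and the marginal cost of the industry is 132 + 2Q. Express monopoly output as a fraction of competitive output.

Q_m/Q_c = 0.75

A monopolist chooses Q where MR = MC. MR = 191 − 2Q; setting this equal to 132 + 2Q gives Q = 14.75 and P = 176.25.
Competitive equilibrium sets price equal to marginal cost: 191 − Q = 132 + 2Q, so Q = 59/3 and P = 514/3.
Ratio Q_m/Q_c = 14.75/(59/3) = 0.75.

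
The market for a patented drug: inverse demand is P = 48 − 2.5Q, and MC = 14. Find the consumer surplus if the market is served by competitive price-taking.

CS = 231.2

Competitive firms price at marginal cost: P = 14, giving Q = 13.6.
CS = ½·(48 − 14)·13.6 = 231.2.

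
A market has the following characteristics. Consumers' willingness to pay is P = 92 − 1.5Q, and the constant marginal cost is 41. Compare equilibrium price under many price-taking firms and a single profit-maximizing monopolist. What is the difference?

Equilibrium price rises by 25.5

Under competition P = MC = 41, so Q = (92 − 41)/1.5 = 34.
A monopolist chooses Q where MR = MC. MR = 92 − 3Q; setting this equal to 41 gives Q = 17 and P = 66.5.
Change in equilibrium price: 66.5 − 41 = 25.5.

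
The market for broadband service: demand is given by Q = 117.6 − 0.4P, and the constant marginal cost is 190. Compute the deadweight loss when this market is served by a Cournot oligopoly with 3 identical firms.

DWL = 135.2

Inverting demand: P = 294 − 2.5Q.
Under competition P = MC = 190, so Q = (294 − 190)/2.5 = 41.6.
Cournot with 3 identical firms: the symmetric best-response condition is 294 − 10q = 190. Each firm produces q = 10.4, total output Q = 31.2, price P = 216.
DWL is the triangle between Q = 31.2 and Q = 41.6: ½·(41.6 − 31.2)·(216 − 190) = 135.2.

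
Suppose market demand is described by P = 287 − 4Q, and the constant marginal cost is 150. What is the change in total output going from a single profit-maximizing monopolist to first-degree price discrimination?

The monopolist equates marginal revenue to marginal cost: 287 − 8Q = 150, so Q = 17.125. From demand, P = 218.5.
With perfect price discrimination, output is the efficient level Q = 34.25 (where demand meets MC), but every buyer pays their willingness to pay: CS = 0 and PS = total surplus.
Change in total output: 34.25 − 17.125 = 17.125.

Total output rises by 17.125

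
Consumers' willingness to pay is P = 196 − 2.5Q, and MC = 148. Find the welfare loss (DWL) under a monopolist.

DWL = 115.2

Under competition P = MC = 148, so Q = (196 − 148)/2.5 = 19.2.
Monopoly sets MR = MC: 196 − 5Q = 148 ⇒ Q = 9.6, P = 196 − 2.5·9.6 = 172.
DWL is the triangle between Q = 9.6 and Q = 19.2: ½·(19.2 − 9.6)·(172 − 148) = 115.2.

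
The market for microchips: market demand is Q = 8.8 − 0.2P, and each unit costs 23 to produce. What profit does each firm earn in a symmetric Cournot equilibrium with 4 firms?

Inverting demand: P = 44 − 5Q.
In a 4-firm Cournot equilibrium, symmetry and the first-order condition give q = (44 − 23)/(25) = 0.84. So Q = 3.36 and P = 27.2.
Each firm's profit = (27.2 − 23)·0.84 = 3.528.

π_i = 3.528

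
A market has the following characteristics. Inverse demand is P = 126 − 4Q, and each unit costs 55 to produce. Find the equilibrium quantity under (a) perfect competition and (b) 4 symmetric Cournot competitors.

Competition: Q = 17.75; Cournot: Q = 14.2

Under competition P = MC = 55, so Q = (126 − 55)/4 = 17.75.
With 4 symmetric Cournot firms, each firm's FOC gives 126 − 20q = 55, so q = 3.55, Q = 4·3.55 = 14.2, and P = 69.2.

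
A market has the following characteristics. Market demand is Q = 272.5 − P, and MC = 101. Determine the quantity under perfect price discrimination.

Inverting demand: P = 272.5 − Q.
A perfectly discriminating monopolist sells every unit with P(Q) ≥ MC(Q), so output equals the competitive quantity Q = 171.5. Each buyer pays their reservation price, so CS = 0 and the firm captures all surplus.

Q = 171.5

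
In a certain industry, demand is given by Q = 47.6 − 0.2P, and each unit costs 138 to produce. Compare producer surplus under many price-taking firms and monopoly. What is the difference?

PS rises by 500

Inverting demand: P = 238 − 5Q.
Perfect competition: P = MC = 138, so 238 − 5Q = 138 and Q = 20.
PS = (138 − 138)·20 = 0.
The monopolist equates marginal revenue to marginal cost: 238 − 10Q = 138, so Q = 10. From demand, P = 188.
PS = (188 − 138)·10 = 500.
Change in producer surplus: 500 − 0 = 500.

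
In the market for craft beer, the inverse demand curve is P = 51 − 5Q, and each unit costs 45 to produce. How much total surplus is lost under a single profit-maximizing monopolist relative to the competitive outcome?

DWL = 0.9

Perfect competition: P = MC = 45, so 51 − 5Q = 45 and Q = 1.2.
A monopolist chooses Q where MR = MC. MR = 51 − 10Q; setting this equal to 45 gives Q = 0.6 and P = 48.
DWL is the triangle between Q = 0.6 and Q = 1.2: ½·(1.2 − 0.6)·(48 − 45) = 0.9.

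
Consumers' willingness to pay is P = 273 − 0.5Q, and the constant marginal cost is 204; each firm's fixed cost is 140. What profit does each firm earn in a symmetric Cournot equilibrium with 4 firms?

Cournot with 4 identical firms: the symmetric best-response condition is 273 − 2.5q = 204. Each firm produces q = 27.6, total output Q = 110.4, price P = 217.8.
Each firm's profit = (217.8 − 204)·27.6 − 140 = 240.88.

π_i = 240.88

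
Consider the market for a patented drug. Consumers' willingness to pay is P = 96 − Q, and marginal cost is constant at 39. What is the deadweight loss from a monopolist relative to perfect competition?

DWL = 406.125

Perfect competition: P = MC = 39, so 96 − Q = 39 and Q = 57.
Monopoly sets MR = MC: 96 − 2Q = 39 ⇒ Q = 28.5, P = 96 − 28.5 = 67.5.
DWL is the triangle between Q = 28.5 and Q = 57: ½·(57 − 28.5)·(67.5 − 39) = 406.125.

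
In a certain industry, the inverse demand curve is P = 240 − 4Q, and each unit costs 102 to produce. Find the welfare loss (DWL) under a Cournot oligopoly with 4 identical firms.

DWL = 95.22

Perfect competition: P = MC = 102, so 240 − 4Q = 102 and Q = 34.5.
With 4 symmetric Cournot firms, each firm's FOC gives 240 − 20q = 102, so q = 6.9, Q = 4·6.9 = 27.6, and P = 129.6.
DWL is the triangle between Q = 27.6 and Q = 34.5: ½·(34.5 − 27.6)·(129.6 − 102) = 95.22.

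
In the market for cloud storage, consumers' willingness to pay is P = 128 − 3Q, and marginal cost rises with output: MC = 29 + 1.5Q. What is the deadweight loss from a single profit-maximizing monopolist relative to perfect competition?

DWL = 174.24

Under competition P = MC: 128 − 3Q = 29 + 1.5Q ⇒ Q = 22, P = 62.
Monopoly sets MR = MC: 128 − 6Q = 29 + 1.5Q ⇒ Q = 13.2, P = 128 − 3·13.2 = 88.4.
CS = ½·(128 − 62)·22 = 726; PS = (62·22 − 29·22 − ½·1.5·22²) = 363; TS = 1089.
CS = ½·(128 − 88.4)·13.2 = 261.36; PS = (88.4·13.2 − 29·13.2 − ½·1.5·13.2²) = 653.4; TS = 914.76.
DWL = 1089 − 914.76 = 174.24.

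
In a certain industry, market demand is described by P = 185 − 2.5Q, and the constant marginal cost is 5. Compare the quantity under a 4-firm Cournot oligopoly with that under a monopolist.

With 4 symmetric Cournot firms, each firm's FOC gives 185 − 12.5q = 5, so q = 14.4, Q = 4·14.4 = 57.6, and P = 41.
The monopolist equates marginal revenue to marginal cost: 185 − 5Q = 5, so Q = 36. From demand, P = 95.

Cournot: Q = 57.6; Monopoly: Q = 36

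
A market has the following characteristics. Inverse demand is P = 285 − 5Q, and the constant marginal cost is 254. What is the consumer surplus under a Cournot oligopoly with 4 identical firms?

CS = 61.504

Cournot with 4 identical firms: the symmetric best-response condition is 285 − 25q = 254. Each firm produces q = 1.24, total output Q = 4.96, price P = 260.2.
CS = ½·(285 − 260.2)·4.96 = 61.504.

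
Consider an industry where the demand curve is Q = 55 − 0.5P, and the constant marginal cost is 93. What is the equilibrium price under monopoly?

Inverting demand: P = 110 − 2Q.
The monopolist equates marginal revenue to marginal cost: 110 − 4Q = 93, so Q = 4.25. From demand, P = 101.5.

P = 101.5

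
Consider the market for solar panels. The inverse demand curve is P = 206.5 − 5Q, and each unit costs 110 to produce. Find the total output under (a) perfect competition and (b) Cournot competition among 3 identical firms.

Perfect competition: P = MC = 110, so 206.5 − 5Q = 110 and Q = 19.3.
In a 3-firm Cournot equilibrium, symmetry and the first-order condition give q = (206.5 − 110)/(20) = 4.825. So Q = 14.475 and P = 134.125.

Competition: Q = 19.3; Cournot: Q = 14.475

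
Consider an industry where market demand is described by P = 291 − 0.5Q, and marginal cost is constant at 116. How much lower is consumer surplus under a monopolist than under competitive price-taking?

Under competition P = MC = 116, so Q = (291 − 116)/0.5 = 350.
CS = ½·(291 − 116)·350 = 30625.
The monopolist equates marginal revenue to marginal cost: 291 − Q = 116, so Q = 175. From demand, P = 203.5.
CS = ½·(291 − 203.5)·175 = 7656.25.
Change in consumer surplus: 7656.25 − 30625 = −22968.75.

Consumer surplus falls by 22968.75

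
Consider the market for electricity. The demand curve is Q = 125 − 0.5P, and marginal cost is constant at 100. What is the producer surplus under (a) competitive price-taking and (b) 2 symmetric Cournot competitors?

Competition: PS = 0; Cournot: PS = 2500

Inverting demand: P = 250 − 2Q.
Under competition P = MC = 100, so Q = (250 − 100)/2 = 75.
PS = (100 − 100)·75 = 0.
With 2 symmetric Cournot firms, each firm's FOC gives 250 − 6q = 100, so q = 25, Q = 2·25 = 50, and P = 150.
PS = (150 − 100)·50 = 2500.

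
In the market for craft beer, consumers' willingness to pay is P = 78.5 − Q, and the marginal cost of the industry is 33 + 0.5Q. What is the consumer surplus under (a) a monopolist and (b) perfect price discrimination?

Monopoly: CS = 165.62; Perfect PD: CS = 0

Monopoly sets MR = MC: 78.5 − 2Q = 33 + 0.5Q ⇒ Q = 18.2, P = 78.5 − 18.2 = 60.3.
CS = ½·(78.5 − 60.3)·18.2 = 165.62.
Under first-degree price discrimination the firm charges each unit its demand price and produces up to where P = MC, i.e. Q = 91/3. Consumer surplus is zero; producer surplus equals total surplus.
CS = 0.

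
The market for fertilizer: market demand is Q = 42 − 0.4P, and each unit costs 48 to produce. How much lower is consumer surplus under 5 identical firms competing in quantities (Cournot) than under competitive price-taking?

Inverting demand: P = 105 − 2.5Q.
Under competition P = MC = 48, so Q = (105 − 48)/2.5 = 22.8.
CS = ½·(105 − 48)·22.8 = 649.8.
Cournot with 5 identical firms: the symmetric best-response condition is 105 − 15q = 48. Each firm produces q = 3.8, total output Q = 19, price P = 57.5.
CS = ½·(105 − 57.5)·19 = 451.25.
Change in consumer surplus: 451.25 − 649.8 = −198.55.

Consumer surplus falls by 198.55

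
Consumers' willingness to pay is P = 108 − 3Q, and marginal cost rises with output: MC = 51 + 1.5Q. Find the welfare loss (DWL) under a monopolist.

DWL = 57.76

Under competition P = MC: 108 − 3Q = 51 + 1.5Q ⇒ Q = 38/3, P = 70.
The monopolist equates marginal revenue to marginal cost: 108 − 6Q = 51 + 1.5Q, so Q = 7.6. From demand, P = 85.2.
CS = ½·(108 − 70)·38/3 = 722/3; PS = (70·38/3 − 51·38/3 − ½·1.5·(38/3)²) = 361/3; TS = 361.
CS = ½·(108 − 85.2)·7.6 = 86.64; PS = (85.2·7.6 − 51·7.6 − ½·1.5·7.6²) = 216.6; TS = 303.24.
DWL = 361 − 303.24 = 57.76.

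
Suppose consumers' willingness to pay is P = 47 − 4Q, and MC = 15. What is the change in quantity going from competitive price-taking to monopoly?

Quantity falls by 4

Perfect competition: P = MC = 15, so 47 − 4Q = 15 and Q = 8.
Monopoly sets MR = MC: 47 − 8Q = 15 ⇒ Q = 4, P = 47 − 4·4 = 31.
Change in quantity: 4 − 8 = −4.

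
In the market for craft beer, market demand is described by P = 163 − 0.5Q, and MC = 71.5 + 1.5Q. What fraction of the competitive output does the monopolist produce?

Q_m/Q_c = 0.8

Monopoly sets MR = MC: 163 − Q = 71.5 + 1.5Q ⇒ Q = 36.6, P = 163 − 0.5·36.6 = 144.7.
Under competition P = MC: 163 − 0.5Q = 71.5 + 1.5Q ⇒ Q = 45.75, P = 140.125.
Ratio Q_m/Q_c = 36.6/45.75 = 0.8.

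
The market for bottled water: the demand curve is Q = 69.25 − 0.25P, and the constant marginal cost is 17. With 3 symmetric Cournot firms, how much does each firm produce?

Inverting demand: P = 277 − 4Q.
Cournot with 3 identical firms: the symmetric best-response condition is 277 − 16q = 17. Each firm produces q = 16.25, total output Q = 48.75, price P = 82.

q_i = 16.25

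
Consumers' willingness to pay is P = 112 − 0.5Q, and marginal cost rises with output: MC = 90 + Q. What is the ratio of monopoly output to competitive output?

A monopolist chooses Q where MR = MC. MR = 112 − Q; setting this equal to 90 + Q gives Q = 11 and P = 106.5.
Under competition P = MC: 112 − 0.5Q = 90 + Q ⇒ Q = 44/3, P = 314/3.
Ratio Q_m/Q_c = 11/(44/3) = 0.75.

Q_m/Q_c = 0.75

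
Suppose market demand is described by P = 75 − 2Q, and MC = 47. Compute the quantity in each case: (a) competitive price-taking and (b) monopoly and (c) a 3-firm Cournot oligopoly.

Perfect competition: P = MC = 47, so 75 − 2Q = 47 and Q = 14.
Monopoly sets MR = MC: 75 − 4Q = 47 ⇒ Q = 7, P = 75 − 2·7 = 61.
In a 3-firm Cournot equilibrium, symmetry and the first-order condition give q = (75 − 47)/(8) = 3.5. So Q = 10.5 and P = 54.

Competition: Q = 14; Monopoly: Q = 7; Cournot: Q = 10.5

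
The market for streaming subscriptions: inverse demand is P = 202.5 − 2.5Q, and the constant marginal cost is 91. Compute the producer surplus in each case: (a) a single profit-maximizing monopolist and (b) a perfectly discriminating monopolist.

Monopoly: PS = 1243.225; Perfect PD: PS = 2486.45

Monopoly sets MR = MC: 202.5 − 5Q = 91 ⇒ Q = 22.3, P = 202.5 − 2.5·22.3 = 146.75.
PS = (146.75 − 91)·22.3 = 1243.225.
Under first-degree price discrimination the firm charges each unit its demand price and produces up to where P = MC, i.e. Q = 44.6. Consumer surplus is zero; producer surplus equals total surplus.
PS = ½·(202.5 − 91)·44.6 = 2486.45.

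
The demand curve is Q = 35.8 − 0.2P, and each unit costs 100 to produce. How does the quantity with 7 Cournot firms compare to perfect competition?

Inverting demand: P = 179 − 5Q.
With 7 symmetric Cournot firms, each firm's FOC gives 179 − 40q = 100, so q = 1.975, Q = 7·1.975 = 13.825, and P = 109.875.
Under competition P = MC = 100, so Q = (179 − 100)/5 = 15.8.

Cournot: Q = 13.825; Competition: Q = 15.8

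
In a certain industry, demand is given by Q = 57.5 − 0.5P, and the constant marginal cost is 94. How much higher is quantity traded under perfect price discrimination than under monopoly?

Inverting demand: P = 115 − 2Q.
The monopolist equates marginal revenue to marginal cost: 115 − 4Q = 94, so Q = 5.25. From demand, P = 104.5.
With perfect price discrimination, output is the efficient level Q = 10.5 (where demand meets MC), but every buyer pays their willingness to pay: CS = 0 and PS = total surplus.
Change in quantity traded: 10.5 − 5.25 = 5.25.

Quantity traded rises by 5.25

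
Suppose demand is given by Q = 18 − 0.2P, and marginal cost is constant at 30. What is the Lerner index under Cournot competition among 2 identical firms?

Lerner index = 0.4

Inverting demand: P = 90 − 5Q.
Cournot with 2 identical firms: the symmetric best-response condition is 90 − 15q = 30. Each firm produces q = 4, total output Q = 8, price P = 50.
Lerner index = (P − MC)/P = (50 − 30)/50 = 0.4.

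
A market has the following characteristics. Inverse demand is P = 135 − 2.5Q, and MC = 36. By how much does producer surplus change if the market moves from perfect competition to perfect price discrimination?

PS rises by 1960.2

Perfect competition: P = MC = 36, so 135 − 2.5Q = 36 and Q = 39.6.
PS = (36 − 36)·39.6 = 0.
Under first-degree price discrimination the firm charges each unit its demand price and produces up to where P = MC, i.e. Q = 39.6. Consumer surplus is zero; producer surplus equals total surplus.
PS = ½·(135 − 36)·39.6 = 1960.2.
Change in producer surplus: 1960.2 − 0 = 1960.2.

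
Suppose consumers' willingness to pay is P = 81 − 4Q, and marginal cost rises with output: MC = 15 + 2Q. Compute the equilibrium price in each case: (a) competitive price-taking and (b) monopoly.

Competition: P = 37; Monopoly: P = 54.6

Under competition P = MC: 81 − 4Q = 15 + 2Q ⇒ Q = 11, P = 37.
A monopolist chooses Q where MR = MC. MR = 81 − 8Q; setting this equal to 15 + 2Q gives Q = 6.6 and P = 54.6.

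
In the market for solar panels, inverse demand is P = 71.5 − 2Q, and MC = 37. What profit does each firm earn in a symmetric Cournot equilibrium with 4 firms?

π_i = 23.805

Cournot with 4 identical firms: the symmetric best-response condition is 71.5 − 10q = 37. Each firm produces q = 3.45, total output Q = 13.8, price P = 43.9.
Each firm's profit = (43.9 − 37)·3.45 = 23.805.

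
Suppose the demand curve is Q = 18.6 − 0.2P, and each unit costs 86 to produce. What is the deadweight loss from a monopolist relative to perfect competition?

Inverting demand: P = 93 − 5Q.
Competitive firms price at marginal cost: P = 86, giving Q = 1.4.
The monopolist equates marginal revenue to marginal cost: 93 − 10Q = 86, so Q = 0.7. From demand, P = 89.5.
DWL is the triangle between Q = 0.7 and Q = 1.4: ½·(1.4 − 0.7)·(89.5 − 86) = 1.225.

DWL = 1.225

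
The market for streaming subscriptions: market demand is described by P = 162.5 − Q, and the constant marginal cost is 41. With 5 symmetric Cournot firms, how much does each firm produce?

q_i = 20.25

Cournot with 5 identical firms: the symmetric best-response condition is 162.5 − 6q = 41. Each firm produces q = 20.25, total output Q = 101.25, price P = 61.25.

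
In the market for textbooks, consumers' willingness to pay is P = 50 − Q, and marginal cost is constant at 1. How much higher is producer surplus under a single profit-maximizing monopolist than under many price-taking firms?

Perfect competition: P = MC = 1, so 50 − Q = 1 and Q = 49.
PS = (1 − 1)·49 = 0.
The monopolist equates marginal revenue to marginal cost: 50 − 2Q = 1, so Q = 24.5. From demand, P = 25.5.
PS = (25.5 − 1)·24.5 = 600.25.
Change in producer surplus: 600.25 − 0 = 600.25.

Producer surplus rises by 600.25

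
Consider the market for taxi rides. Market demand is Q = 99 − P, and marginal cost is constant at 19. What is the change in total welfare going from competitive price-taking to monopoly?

Inverting demand: P = 99 − Q.
Competitive firms price at marginal cost: P = 19, giving Q = 80.
CS = ½·(99 − 19)·80 = 3200; PS = (19 − 19)·80 = 0; TS = 3200.
The monopolist equates marginal revenue to marginal cost: 99 − 2Q = 19, so Q = 40. From demand, P = 59.
CS = ½·(99 − 59)·40 = 800; PS = (59 − 19)·40 = 1600; TS = 2400.
Change in total welfare: 2400 − 3200 = −800.

Total welfare falls by 800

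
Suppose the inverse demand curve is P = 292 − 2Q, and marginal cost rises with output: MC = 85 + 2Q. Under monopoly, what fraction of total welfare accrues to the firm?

Monopoly sets MR = MC: 292 − 4Q = 85 + 2Q ⇒ Q = 34.5, P = 292 − 2·34.5 = 223.
CS = ½·(292 − 223)·34.5 = 1190.25.
PS = P·Q − VC(Q) = 223·34.5 − (85·34.5 + ½·2·34.5²) = 3570.75.
Share captured = PS/TS = 3570.75/4761 = 0.75.

PS/TS = 0.75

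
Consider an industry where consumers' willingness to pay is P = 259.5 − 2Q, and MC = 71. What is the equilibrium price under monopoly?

Monopoly sets MR = MC: 259.5 − 4Q = 71 ⇒ Q = 47.125, P = 259.5 − 2·47.125 = 165.25.

P = 165.25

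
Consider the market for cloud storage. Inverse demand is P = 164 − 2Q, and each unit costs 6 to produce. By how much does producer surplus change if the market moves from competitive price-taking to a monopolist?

Perfect competition: P = MC = 6, so 164 − 2Q = 6 and Q = 79.
PS = (6 − 6)·79 = 0.
The monopolist equates marginal revenue to marginal cost: 164 − 4Q = 6, so Q = 39.5. From demand, P = 85.
PS = (85 − 6)·39.5 = 3120.5.
Change in producer surplus: 3120.5 − 0 = 3120.5.

Producer surplus rises by 3120.5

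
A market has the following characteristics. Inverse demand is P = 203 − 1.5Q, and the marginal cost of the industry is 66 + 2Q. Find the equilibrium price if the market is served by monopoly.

P = 161.9

The monopolist equates marginal revenue to marginal cost: 203 − 3Q = 66 + 2Q, so Q = 27.4. From demand, P = 161.9.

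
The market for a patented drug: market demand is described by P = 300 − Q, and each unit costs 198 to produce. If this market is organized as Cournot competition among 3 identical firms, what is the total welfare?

Cournot with 3 identical firms: the symmetric best-response condition is 300 − 4q = 198. Each firm produces q = 25.5, total output Q = 76.5, price P = 223.5.
CS = ½·(300 − 223.5)·76.5 = 2926.125; PS = (223.5 − 198)·76.5 = 1950.75; TS = 4876.875.

TS = 4876.875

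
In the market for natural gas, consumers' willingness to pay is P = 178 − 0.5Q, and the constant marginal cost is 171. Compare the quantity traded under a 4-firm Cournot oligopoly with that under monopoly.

With 4 symmetric Cournot firms, each firm's FOC gives 178 − 2.5q = 171, so q = 2.8, Q = 4·2.8 = 11.2, and P = 172.4.
The monopolist equates marginal revenue to marginal cost: 178 − Q = 171, so Q = 7. From demand, P = 174.5.

Cournot: Q = 11.2; Monopoly: Q = 7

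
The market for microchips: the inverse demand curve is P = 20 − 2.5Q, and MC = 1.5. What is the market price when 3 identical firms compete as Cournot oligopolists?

P = 6.125

In a 3-firm Cournot equilibrium, symmetry and the first-order condition give q = (20 − 1.5)/(10) = 1.85. So Q = 5.55 and P = 6.125.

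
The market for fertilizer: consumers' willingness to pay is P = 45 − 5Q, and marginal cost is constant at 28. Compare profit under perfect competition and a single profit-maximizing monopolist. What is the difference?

Profit rises by 14.45

Competitive firms price at marginal cost: P = 28, giving Q = 3.4.
Profit = (28 − 28)·3.4 = 0.
A monopolist chooses Q where MR = MC. MR = 45 − 10Q; setting this equal to 28 gives Q = 1.7 and P = 36.5.
Profit = (36.5 − 28)·1.7 = 14.45.
Change in profit: 14.45 − 0 = 14.45.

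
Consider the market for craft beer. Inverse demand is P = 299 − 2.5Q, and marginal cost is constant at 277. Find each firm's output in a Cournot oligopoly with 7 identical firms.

q_i = 1.1

Cournot with 7 identical firms: the symmetric best-response condition is 299 − 20q = 277. Each firm produces q = 1.1, total output Q = 7.7, price P = 279.75.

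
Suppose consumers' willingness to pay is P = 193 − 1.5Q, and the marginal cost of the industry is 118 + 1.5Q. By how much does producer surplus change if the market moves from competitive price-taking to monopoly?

Under competition P = MC: 193 − 1.5Q = 118 + 1.5Q ⇒ Q = 25, P = 155.5.
PS = P·Q − VC(Q) = 155.5·25 − (118·25 + ½·1.5·25²) = 468.75.
A monopolist chooses Q where MR = MC. MR = 193 − 3Q; setting this equal to 118 + 1.5Q gives Q = 50/3 and P = 168.
PS = P·Q − VC(Q) = 168·50/3 − (118·50/3 + ½·1.5·(50/3)²) = 625.
Change in producer surplus: 625 − 468.75 = 156.25.

PS rises by 156.25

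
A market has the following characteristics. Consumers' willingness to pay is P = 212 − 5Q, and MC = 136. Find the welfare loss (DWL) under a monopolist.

DWL = 144.4

Perfect competition: P = MC = 136, so 212 − 5Q = 136 and Q = 15.2.
Monopoly sets MR = MC: 212 − 10Q = 136 ⇒ Q = 7.6, P = 212 − 5·7.6 = 174.
DWL is the triangle between Q = 7.6 and Q = 15.2: ½·(15.2 − 7.6)·(174 − 136) = 144.4.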